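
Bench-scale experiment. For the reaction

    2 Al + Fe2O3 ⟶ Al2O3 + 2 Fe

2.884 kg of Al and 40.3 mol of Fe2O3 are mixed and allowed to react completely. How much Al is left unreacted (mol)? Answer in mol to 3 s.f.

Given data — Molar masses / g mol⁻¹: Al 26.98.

26.3 mol

n(Al) = 2.884×1000 / 26.98 = 106.9 mol
n(Fe2O3) = 40.30 mol
n/ν → Al: 53.45, Fe2O3: 40.30; Fe2O3 is limiting.
Al consumed = (2/1) × 40.30 = 80.60 mol
Al remaining = 106.9 − 80.60 = 26.30 mol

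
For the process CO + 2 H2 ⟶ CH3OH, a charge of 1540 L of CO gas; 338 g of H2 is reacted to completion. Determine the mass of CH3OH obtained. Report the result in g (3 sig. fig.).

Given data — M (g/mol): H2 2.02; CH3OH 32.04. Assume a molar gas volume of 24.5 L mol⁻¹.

2010 g

n(CO) = 1540 / 24.5 = 62.86 mol
n(H2) = 338.0 / 2.02 = 167.3 mol
n/ν for CO = 62.86/1 = 62.86
n/ν for H2 = 167.3/2 = 83.65
Smallest n/ν is CO → limiting reagent.
n(CH3OH) = (1/1) × 62.86 = 62.86 mol
mass = 62.86 × 32.04 = 2014 g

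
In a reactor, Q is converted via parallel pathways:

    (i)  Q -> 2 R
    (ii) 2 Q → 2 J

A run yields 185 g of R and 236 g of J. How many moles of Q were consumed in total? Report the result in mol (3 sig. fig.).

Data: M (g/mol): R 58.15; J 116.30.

3.62 mol

n(R) = 185 / 58.15 = 3.181 mol
n(J) = 236 / 116.30 = 2.029 mol
n(Q) via (i) = (1/2)×3.181 = 1.591 mol
n(Q) via (ii) = (2/2)×2.029 = 2.029 mol
total n(Q) = 1.591 + 2.029 = 3.620 mol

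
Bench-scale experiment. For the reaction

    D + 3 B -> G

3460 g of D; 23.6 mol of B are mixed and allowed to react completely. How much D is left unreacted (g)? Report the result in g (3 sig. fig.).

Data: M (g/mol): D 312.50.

1000 g

n(D) = 3460 / 312.50 = 11.07 mol
n(B) = 23.60 mol
n/ν for D = 11.07/1 = 11.07
n/ν for B = 23.60/3 = 7.867
Smallest n/ν is B → limiting reagent.
D consumed = (1/3) × 23.60 = 7.867 mol
D remaining = 11.07 − 7.867 = 3.203 mol
mass = 3.203 × 312.50 = 1001 g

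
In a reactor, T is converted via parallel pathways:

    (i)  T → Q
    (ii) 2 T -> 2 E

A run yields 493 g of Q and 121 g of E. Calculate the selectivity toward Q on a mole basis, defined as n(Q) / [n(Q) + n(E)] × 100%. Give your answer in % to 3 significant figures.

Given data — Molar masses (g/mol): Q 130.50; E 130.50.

80.3 %

n(Q) = 493 / 130.50 = 3.778 mol
n(E) = 121 / 130.50 = 0.9272 mol
selectivity = 3.778/(3.778+0.9272) × 100 = 80.29 %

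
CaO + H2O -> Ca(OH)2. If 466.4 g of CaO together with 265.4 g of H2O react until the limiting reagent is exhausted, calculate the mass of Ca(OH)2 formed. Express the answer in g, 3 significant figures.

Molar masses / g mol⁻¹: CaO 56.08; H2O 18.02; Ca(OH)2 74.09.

n(CaO) = 466.4 / 56.08 = 8.317 mol
n(H2O) = 265.4 / 18.02 = 14.73 mol
n/ν for CaO = 8.317/1 = 8.317
n/ν for H2O = 14.73/1 = 14.73
Smallest n/ν is CaO → limiting reagent.
n(Ca(OH)2) = (1/1) × 8.317 = 8.317 mol
mass = 8.317 × 74.09 = 616.2 g

616 g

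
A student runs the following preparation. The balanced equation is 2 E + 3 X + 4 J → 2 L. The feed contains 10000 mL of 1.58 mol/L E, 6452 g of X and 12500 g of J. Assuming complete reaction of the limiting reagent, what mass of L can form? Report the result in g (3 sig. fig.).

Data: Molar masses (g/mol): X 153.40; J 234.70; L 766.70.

12100 g

n(E) = 1.58 × 10000/1000 = 15.80 mol
n(X) = 6452 / 153.40 = 42.06 mol
n(J) = 12500 / 234.70 = 53.26 mol
n/ν for E = 15.80/2 = 7.900
n/ν for X = 42.06/3 = 14.02
n/ν for J = 53.26/4 = 13.32
Smallest n/ν is E → limiting reagent.
n(L) = (2/2) × 15.80 = 15.80 mol
mass = 15.80 × 766.70 = 12110 g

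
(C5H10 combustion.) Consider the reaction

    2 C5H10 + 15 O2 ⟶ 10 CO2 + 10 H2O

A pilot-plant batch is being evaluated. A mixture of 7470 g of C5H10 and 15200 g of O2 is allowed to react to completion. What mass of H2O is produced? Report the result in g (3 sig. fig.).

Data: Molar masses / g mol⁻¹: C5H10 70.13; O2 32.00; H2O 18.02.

5710 g

n(C5H10) = 7470 / 70.13 = 106.5 mol
n(O2) = 15200 / 32.00 = 475.0 mol
n/ν for C5H10 = 106.5/2 = 53.25
n/ν for O2 = 475.0/15 = 31.67
Smallest n/ν is O2 → limiting reagent.
n(H2O) = (10/15) × 475.0 = 316.7 mol
mass = 316.7 × 18.02 = 5707 g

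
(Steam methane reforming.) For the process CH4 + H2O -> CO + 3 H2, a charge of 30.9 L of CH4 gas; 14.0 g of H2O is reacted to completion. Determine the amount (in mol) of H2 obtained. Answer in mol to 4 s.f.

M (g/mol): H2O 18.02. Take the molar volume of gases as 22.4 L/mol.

2.331 mol

n(CH4) = 30.90 / 22.4 = 1.379 mol
n(H2O) = 14.00 / 18.02 = 0.7769 mol
n/ν for CH4 = 1.379/1 = 1.379
n/ν for H2O = 0.7769/1 = 0.7769
Smallest n/ν is H2O → limiting reagent.
n(H2) = (3/1) × 0.7769 = 2.331 mol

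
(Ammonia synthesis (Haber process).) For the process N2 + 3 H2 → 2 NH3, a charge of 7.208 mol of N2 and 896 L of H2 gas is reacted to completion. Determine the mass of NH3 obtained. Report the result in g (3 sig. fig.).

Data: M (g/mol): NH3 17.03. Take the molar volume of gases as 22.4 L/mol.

n(N2) = 7.208 mol
n(H2) = 896.0 / 22.4 = 40.00 mol
n/ν → N2: 7.208, H2: 13.33; N2 is limiting.
n(NH3) = (2/1) × 7.208 = 14.42 mol
mass = 14.42 × 17.03 = 245.6 g

246 g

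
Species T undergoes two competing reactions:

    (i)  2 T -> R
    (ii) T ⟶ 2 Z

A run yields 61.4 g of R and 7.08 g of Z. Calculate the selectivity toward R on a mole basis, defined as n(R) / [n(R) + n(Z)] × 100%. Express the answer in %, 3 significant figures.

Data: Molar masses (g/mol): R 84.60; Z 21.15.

n(R) = 61.4 / 84.60 = 0.7258 mol
n(Z) = 7.08 / 21.15 = 0.3348 mol
selectivity = 0.7258/(0.7258+0.3348) × 100 = 68.43 %

68.4 %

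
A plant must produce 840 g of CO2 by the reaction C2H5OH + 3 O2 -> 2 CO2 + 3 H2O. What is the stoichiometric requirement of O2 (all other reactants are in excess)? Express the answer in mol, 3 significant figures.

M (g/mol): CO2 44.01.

28.6 mol

n(CO2) = 840 / 44.01 = 19.09 mol
n(O2) = (3/2) × 19.09 = 28.64 mol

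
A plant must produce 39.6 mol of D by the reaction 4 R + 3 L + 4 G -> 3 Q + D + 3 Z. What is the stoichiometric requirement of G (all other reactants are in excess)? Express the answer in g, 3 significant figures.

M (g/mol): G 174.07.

n(D) = 39.60 mol
n(G) = (4/1) × 39.60 = 158.4 mol
mass = 158.4 × 174.07 = 27570 g

27600 g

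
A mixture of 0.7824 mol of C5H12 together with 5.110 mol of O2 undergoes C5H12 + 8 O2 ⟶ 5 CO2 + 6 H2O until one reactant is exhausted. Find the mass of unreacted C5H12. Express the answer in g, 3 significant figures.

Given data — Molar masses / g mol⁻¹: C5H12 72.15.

10.4 g

n(C5H12) = 0.7824 mol
n(O2) = 5.110 mol
n/ν for C5H12 = 0.7824/1 = 0.7824
n/ν for O2 = 5.110/8 = 0.6388
Smallest n/ν is O2 → limiting reagent.
C5H12 consumed = (1/8) × 5.110 = 0.6388 mol
C5H12 remaining = 0.7824 − 0.6388 = 0.1436 mol
mass = 0.1436 × 72.15 = 10.36 g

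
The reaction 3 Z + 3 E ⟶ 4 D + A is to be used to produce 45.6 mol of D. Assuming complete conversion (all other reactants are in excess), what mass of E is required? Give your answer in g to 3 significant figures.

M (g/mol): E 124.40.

4250 g

n(D) = 45.60 mol
n(E) = (3/4) × 45.60 = 34.20 mol
mass = 34.20 × 124.40 = 4254 g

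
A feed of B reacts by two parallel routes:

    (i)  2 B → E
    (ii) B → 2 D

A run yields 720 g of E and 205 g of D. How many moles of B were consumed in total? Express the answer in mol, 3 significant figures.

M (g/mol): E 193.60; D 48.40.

9.56 mol

n(E) = 720 / 193.60 = 3.719 mol
n(D) = 205 / 48.40 = 4.236 mol
n(B) via (i) = (2/1)×3.719 = 7.438 mol
n(B) via (ii) = (1/2)×4.236 = 2.118 mol
total n(B) = 7.438 + 2.118 = 9.556 mol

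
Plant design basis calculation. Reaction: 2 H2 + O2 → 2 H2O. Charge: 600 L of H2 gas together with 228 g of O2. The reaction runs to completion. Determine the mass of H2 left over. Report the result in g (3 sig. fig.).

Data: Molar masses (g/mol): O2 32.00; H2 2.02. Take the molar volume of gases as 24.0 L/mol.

n(H2) = 600.0 / 24.0 = 25.00 mol
n(O2) = 228.0 / 32.00 = 7.125 mol
n/ν for H2 = 25.00/2 = 12.50
n/ν for O2 = 7.125/1 = 7.125
Smallest n/ν is O2 → limiting reagent.
H2 consumed = (2/1) × 7.125 = 14.25 mol
H2 remaining = 25.00 − 14.25 = 10.75 mol
mass = 10.75 × 2.02 = 21.72 g

21.7 g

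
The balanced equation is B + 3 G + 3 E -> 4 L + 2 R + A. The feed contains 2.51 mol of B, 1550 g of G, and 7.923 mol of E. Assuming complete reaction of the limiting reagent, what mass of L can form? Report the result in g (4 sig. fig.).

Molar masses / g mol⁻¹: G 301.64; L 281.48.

1929 g

n(B) = 2.510 mol
n(G) = 1550 / 301.64 = 5.139 mol
n(E) = 7.923 mol
n/ν for B = 2.510/1 = 2.510
n/ν for G = 5.139/3 = 1.713
n/ν for E = 7.923/3 = 2.641
Smallest n/ν is G → limiting reagent.
n(L) = (4/3) × 5.139 = 6.852 mol
mass = 6.852 × 281.48 = 1929 g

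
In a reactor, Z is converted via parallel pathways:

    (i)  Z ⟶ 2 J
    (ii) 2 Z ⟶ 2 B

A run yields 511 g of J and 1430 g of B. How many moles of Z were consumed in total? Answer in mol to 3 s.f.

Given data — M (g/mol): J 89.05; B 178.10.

n(J) = 511 / 89.05 = 5.738 mol
n(B) = 1430 / 178.10 = 8.029 mol
n(Z) via (i) = (1/2)×5.738 = 2.869 mol
n(Z) via (ii) = (2/2)×8.029 = 8.029 mol
total n(Z) = 2.869 + 8.029 = 10.90 mol

10.9 mol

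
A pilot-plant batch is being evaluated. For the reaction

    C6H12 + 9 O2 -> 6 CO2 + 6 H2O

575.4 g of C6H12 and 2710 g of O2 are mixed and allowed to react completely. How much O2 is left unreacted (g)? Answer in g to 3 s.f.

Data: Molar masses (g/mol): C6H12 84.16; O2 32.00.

n(C6H12) = 575.4 / 84.16 = 6.837 mol
n(O2) = 2710 / 32.00 = 84.69 mol
n/ν for C6H12 = 6.837/1 = 6.837
n/ν for O2 = 84.69/9 = 9.410
Smallest n/ν is C6H12 → limiting reagent.
O2 consumed = (9/1) × 6.837 = 61.53 mol
O2 remaining = 84.69 − 61.53 = 23.16 mol
mass = 23.16 × 32.00 = 741.1 g

741 g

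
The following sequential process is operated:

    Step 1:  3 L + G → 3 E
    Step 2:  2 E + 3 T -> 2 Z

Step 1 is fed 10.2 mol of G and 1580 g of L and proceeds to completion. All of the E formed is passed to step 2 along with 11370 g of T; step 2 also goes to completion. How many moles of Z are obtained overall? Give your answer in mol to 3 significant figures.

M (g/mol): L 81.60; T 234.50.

Step 1:
n(G) = 10.20 mol
n(L) = 1580 / 81.60 = 19.36 mol
n/ν for G = 10.20/1 = 10.20
n/ν for L = 19.36/3 = 6.453
Smallest n/ν is L → limiting reagent.
n(E) produced = (3/3) × 19.36 = 19.36 mol
Step 2:
n(E) available = 19.36 mol
n(T) = 11370 / 234.50 = 48.49 mol
n/ν for E = 19.36/2 = 9.680
n/ν for T = 48.49/3 = 16.16
Smallest n/ν is E → limiting reagent.
n(Z) = (2/2) × 19.36 = 19.36 mol

19.4 mol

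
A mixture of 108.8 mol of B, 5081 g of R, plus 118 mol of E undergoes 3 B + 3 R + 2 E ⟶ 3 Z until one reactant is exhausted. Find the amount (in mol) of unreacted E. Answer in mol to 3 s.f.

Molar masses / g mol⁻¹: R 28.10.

45.5 mol

n(B) = 108.8 mol
n(R) = 5081 / 28.10 = 180.8 mol
n(E) = 118.0 mol
n/ν for B = 108.8/3 = 36.27
n/ν for R = 180.8/3 = 60.27
n/ν for E = 118.0/2 = 59.00
Smallest n/ν is B → limiting reagent.
E consumed = (2/3) × 108.8 = 72.53 mol
E remaining = 118.0 − 72.53 = 45.47 mol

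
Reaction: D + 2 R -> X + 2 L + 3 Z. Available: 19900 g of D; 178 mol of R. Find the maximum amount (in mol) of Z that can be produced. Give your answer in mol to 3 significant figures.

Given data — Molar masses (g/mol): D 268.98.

222 mol

n(D) = 19900 / 268.98 = 73.98 mol
n(R) = 178.0 mol
n/ν for D = 73.98/1 = 73.98
n/ν for R = 178.0/2 = 89.00
Smallest n/ν is D → limiting reagent.
n(Z) = (3/1) × 73.98 = 221.9 mol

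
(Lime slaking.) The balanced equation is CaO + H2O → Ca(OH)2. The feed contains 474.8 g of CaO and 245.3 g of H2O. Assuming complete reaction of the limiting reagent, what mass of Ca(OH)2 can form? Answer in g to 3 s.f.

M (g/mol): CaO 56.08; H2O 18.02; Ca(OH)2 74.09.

n(CaO) = 474.8 / 56.08 = 8.466 mol
n(H2O) = 245.3 / 18.02 = 13.61 mol
n/ν for CaO = 8.466/1 = 8.466
n/ν for H2O = 13.61/1 = 13.61
Smallest n/ν is CaO → limiting reagent.
n(Ca(OH)2) = (1/1) × 8.466 = 8.466 mol
mass = 8.466 × 74.09 = 627.2 g

627 g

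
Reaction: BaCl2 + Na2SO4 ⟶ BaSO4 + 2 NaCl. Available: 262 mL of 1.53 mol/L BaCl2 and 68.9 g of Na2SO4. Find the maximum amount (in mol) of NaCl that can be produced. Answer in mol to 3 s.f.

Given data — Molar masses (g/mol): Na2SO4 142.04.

0.802 mol

n(BaCl2) = 1.53 × 262.0/1000 = 0.4009 mol
n(Na2SO4) = 68.90 / 142.04 = 0.4851 mol
n/ν for BaCl2 = 0.4009/1 = 0.4009
n/ν for Na2SO4 = 0.4851/1 = 0.4851
Smallest n/ν is BaCl2 → limiting reagent.
n(NaCl) = (2/1) × 0.4009 = 0.8018 mol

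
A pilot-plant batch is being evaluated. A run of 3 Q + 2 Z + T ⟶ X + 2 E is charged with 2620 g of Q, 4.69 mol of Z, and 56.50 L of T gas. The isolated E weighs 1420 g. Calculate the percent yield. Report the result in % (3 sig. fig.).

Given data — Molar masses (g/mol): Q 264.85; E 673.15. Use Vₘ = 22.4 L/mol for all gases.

45.0 %

n(Q) = 2620 / 264.85 = 9.892 mol
n(Z) = 4.690 mol
n(T) = 56.50 / 22.4 = 2.522 mol
n/ν for Q = 9.892/3 = 3.297
n/ν for Z = 4.690/2 = 2.345
n/ν for T = 2.522/1 = 2.522
Smallest n/ν is Z → limiting reagent.
theoretical n(E) = (2/2) × 4.690 = 4.690 mol → 3157 g
% yield = 1420 / 3157 × 100 = 44.98 %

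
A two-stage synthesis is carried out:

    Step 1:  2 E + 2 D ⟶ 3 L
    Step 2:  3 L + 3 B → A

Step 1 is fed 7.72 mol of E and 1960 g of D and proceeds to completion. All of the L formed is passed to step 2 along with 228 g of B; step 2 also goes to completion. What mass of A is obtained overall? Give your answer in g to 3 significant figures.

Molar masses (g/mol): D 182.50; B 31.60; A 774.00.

Step 1:
n(E) = 7.720 mol
n(D) = 1960 / 182.50 = 10.74 mol
n/ν → E: 3.860, D: 5.370; E is limiting.
n(L) produced = (3/2) × 7.720 = 11.58 mol
Step 2:
n(L) available = 11.58 mol
n(B) = 228.0 / 31.60 = 7.215 mol
n/ν → L: 3.860, B: 2.405; B is limiting.
n(A) = (1/3) × 7.215 = 2.405 mol
mass = 2.405 × 774.00 = 1861 g

1860 g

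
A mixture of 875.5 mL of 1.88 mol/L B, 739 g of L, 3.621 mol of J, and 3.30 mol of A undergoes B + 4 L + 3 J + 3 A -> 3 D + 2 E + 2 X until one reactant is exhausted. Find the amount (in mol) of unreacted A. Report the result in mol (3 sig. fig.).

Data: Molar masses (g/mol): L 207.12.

0.624 mol

n(B) = 1.88 × 875.5/1000 = 1.646 mol
n(L) = 739.0 / 207.12 = 3.568 mol
n(J) = 3.621 mol
n(A) = 3.300 mol
n/ν for B = 1.646/1 = 1.646
n/ν for L = 3.568/4 = 0.8920
n/ν for J = 3.621/3 = 1.207
n/ν for A = 3.300/3 = 1.100
Smallest n/ν is L → limiting reagent.
A consumed = (3/4) × 3.568 = 2.676 mol
A remaining = 3.300 − 2.676 = 0.6240 mol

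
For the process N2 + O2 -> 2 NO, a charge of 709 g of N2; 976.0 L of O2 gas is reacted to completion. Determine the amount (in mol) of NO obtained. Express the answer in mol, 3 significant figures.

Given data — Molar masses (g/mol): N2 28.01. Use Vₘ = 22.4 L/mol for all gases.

50.6 mol

n(N2) = 709.0 / 28.01 = 25.31 mol
n(O2) = 976.0 / 22.4 = 43.57 mol
n/ν → N2: 25.31, O2: 43.57; N2 is limiting.
n(NO) = (2/1) × 25.31 = 50.62 mol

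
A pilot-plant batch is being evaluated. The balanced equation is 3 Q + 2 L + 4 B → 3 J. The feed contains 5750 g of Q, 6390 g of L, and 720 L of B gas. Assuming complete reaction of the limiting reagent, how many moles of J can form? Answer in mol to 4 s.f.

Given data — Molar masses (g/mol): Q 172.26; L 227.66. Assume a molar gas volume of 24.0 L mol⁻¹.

22.50 mol

n(Q) = 5750 / 172.26 = 33.38 mol
n(L) = 6390 / 227.66 = 28.07 mol
n(B) = 720.0 / 24.0 = 30.00 mol
n/ν for Q = 33.38/3 = 11.13
n/ν for L = 28.07/2 = 14.04
n/ν for B = 30.00/4 = 7.500
Smallest n/ν is B → limiting reagent.
n(J) = (3/4) × 30.00 = 22.50 mol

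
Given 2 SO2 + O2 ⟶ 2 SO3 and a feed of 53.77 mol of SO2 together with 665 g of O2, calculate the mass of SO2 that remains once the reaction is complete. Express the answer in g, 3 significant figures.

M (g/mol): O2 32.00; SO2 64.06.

782 g

n(SO2) = 53.77 mol
n(O2) = 665.0 / 32.00 = 20.78 mol
n/ν for SO2 = 53.77/2 = 26.89
n/ν for O2 = 20.78/1 = 20.78
Smallest n/ν is O2 → limiting reagent.
SO2 consumed = (2/1) × 20.78 = 41.56 mol
SO2 remaining = 53.77 − 41.56 = 12.21 mol
mass = 12.21 × 64.06 = 782.2 g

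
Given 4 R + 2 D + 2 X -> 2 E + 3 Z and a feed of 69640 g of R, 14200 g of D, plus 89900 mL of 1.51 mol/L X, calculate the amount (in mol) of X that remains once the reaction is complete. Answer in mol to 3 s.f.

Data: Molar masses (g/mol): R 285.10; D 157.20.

45.4 mol

n(R) = 69640 / 285.10 = 244.3 mol
n(D) = 14200 / 157.20 = 90.33 mol
n(X) = 1.51 × 89900/1000 = 135.7 mol
n/ν for R = 244.3/4 = 61.08
n/ν for D = 90.33/2 = 45.17
n/ν for X = 135.7/2 = 67.85
Smallest n/ν is D → limiting reagent.
X consumed = (2/2) × 90.33 = 90.33 mol
X remaining = 135.7 − 90.33 = 45.37 mol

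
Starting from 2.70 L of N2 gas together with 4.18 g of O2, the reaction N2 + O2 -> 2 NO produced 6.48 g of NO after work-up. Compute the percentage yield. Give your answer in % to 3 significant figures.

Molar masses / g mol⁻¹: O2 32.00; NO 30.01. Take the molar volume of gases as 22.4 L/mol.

n(N2) = 2.700 / 22.4 = 0.1205 mol
n(O2) = 4.180 / 32.00 = 0.1306 mol
n/ν → N2: 0.1205, O2: 0.1306; N2 is limiting.
theoretical n(NO) = (2/1) × 0.1205 = 0.2410 mol → 7.232 g
% yield = 6.48 / 7.232 × 100 = 89.60 %

89.6 %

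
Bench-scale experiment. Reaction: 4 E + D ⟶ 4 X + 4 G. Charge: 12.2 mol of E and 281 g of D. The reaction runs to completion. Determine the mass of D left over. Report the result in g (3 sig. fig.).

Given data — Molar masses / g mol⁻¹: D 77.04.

n(E) = 12.20 mol
n(D) = 281.0 / 77.04 = 3.647 mol
n/ν for E = 12.20/4 = 3.050
n/ν for D = 3.647/1 = 3.647
Smallest n/ν is E → limiting reagent.
D consumed = (1/4) × 12.20 = 3.050 mol
D remaining = 3.647 − 3.050 = 0.5970 mol
mass = 0.5970 × 77.04 = 45.99 g

46.0 g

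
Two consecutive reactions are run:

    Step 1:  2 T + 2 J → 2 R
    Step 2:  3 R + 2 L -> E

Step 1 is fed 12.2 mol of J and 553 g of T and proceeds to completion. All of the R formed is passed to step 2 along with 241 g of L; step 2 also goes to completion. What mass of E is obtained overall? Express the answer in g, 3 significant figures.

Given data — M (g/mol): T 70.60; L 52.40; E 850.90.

Step 1:
n(J) = 12.20 mol
n(T) = 553.0 / 70.60 = 7.833 mol
n/ν for J = 12.20/2 = 6.100
n/ν for T = 7.833/2 = 3.917
Smallest n/ν is T → limiting reagent.
n(R) produced = (2/2) × 7.833 = 7.833 mol
Step 2:
n(R) available = 7.833 mol
n(L) = 241.0 / 52.40 = 4.599 mol
n/ν for R = 7.833/3 = 2.611
n/ν for L = 4.599/2 = 2.300
Smallest n/ν is L → limiting reagent.
n(E) = (1/2) × 4.599 = 2.300 mol
mass = 2.300 × 850.90 = 1957 g

1960 g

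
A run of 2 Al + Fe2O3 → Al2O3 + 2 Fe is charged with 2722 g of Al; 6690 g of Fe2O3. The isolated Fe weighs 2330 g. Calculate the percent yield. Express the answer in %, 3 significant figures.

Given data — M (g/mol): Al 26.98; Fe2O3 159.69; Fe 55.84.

n(Al) = 2722 / 26.98 = 100.9 mol
n(Fe2O3) = 6690 / 159.69 = 41.89 mol
n/ν for Al = 100.9/2 = 50.45
n/ν for Fe2O3 = 41.89/1 = 41.89
Smallest n/ν is Fe2O3 → limiting reagent.
theoretical n(Fe) = (2/1) × 41.89 = 83.78 mol → 4678 g
% yield = 2330 / 4678 × 100 = 49.81 %

49.8 %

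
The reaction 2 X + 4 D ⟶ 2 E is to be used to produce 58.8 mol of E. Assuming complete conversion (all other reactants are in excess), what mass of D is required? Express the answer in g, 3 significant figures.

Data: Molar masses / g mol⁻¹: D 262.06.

30800 g

n(E) = 58.80 mol
n(D) = (4/2) × 58.80 = 117.6 mol
mass = 117.6 × 262.06 = 30820 g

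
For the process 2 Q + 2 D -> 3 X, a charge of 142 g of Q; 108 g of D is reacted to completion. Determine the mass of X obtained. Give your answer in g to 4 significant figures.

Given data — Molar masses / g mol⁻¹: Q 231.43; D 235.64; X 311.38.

214.1 g

n(Q) = 142.0 / 231.43 = 0.6136 mol
n(D) = 108.0 / 235.64 = 0.4583 mol
n/ν for Q = 0.6136/2 = 0.3068
n/ν for D = 0.4583/2 = 0.2292
Smallest n/ν is D → limiting reagent.
n(X) = (3/2) × 0.4583 = 0.6875 mol
mass = 0.6875 × 311.38 = 214.1 g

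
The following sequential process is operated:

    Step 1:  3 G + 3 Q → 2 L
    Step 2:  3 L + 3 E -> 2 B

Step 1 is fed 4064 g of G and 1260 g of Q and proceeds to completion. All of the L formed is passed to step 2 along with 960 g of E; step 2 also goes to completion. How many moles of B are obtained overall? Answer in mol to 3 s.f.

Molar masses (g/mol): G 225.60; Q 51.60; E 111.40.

5.75 mol

Step 1:
n(G) = 4064 / 225.60 = 18.01 mol
n(Q) = 1260 / 51.60 = 24.42 mol
n/ν for G = 18.01/3 = 6.003
n/ν for Q = 24.42/3 = 8.140
Smallest n/ν is G → limiting reagent.
n(L) produced = (2/3) × 18.01 = 12.01 mol
Step 2:
n(L) available = 12.01 mol
n(E) = 960.0 / 111.40 = 8.618 mol
n/ν for L = 12.01/3 = 4.003
n/ν for E = 8.618/3 = 2.873
Smallest n/ν is E → limiting reagent.
n(B) = (2/3) × 8.618 = 5.745 mol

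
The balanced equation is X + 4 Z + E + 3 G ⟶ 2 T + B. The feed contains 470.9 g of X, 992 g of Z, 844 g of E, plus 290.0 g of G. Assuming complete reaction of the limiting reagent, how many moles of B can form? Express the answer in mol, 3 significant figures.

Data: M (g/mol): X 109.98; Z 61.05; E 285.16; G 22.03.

2.96 mol

n(X) = 470.9 / 109.98 = 4.282 mol
n(Z) = 992.0 / 61.05 = 16.25 mol
n(E) = 844.0 / 285.16 = 2.960 mol
n(G) = 290.0 / 22.03 = 13.16 mol
n/ν for X = 4.282/1 = 4.282
n/ν for Z = 16.25/4 = 4.063
n/ν for E = 2.960/1 = 2.960
n/ν for G = 13.16/3 = 4.387
Smallest n/ν is E → limiting reagent.
n(B) = (1/1) × 2.960 = 2.960 mol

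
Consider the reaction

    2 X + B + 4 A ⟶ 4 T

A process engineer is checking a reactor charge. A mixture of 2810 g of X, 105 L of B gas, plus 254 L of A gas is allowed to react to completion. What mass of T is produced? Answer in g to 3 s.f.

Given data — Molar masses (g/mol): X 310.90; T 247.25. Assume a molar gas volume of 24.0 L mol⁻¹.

2620 g

n(X) = 2810 / 310.90 = 9.038 mol
n(B) = 105.0 / 24.0 = 4.375 mol
n(A) = 254.0 / 24.0 = 10.58 mol
n/ν for X = 9.038/2 = 4.519
n/ν for B = 4.375/1 = 4.375
n/ν for A = 10.58/4 = 2.645
Smallest n/ν is A → limiting reagent.
n(T) = (4/4) × 10.58 = 10.58 mol
mass = 10.58 × 247.25 = 2616 g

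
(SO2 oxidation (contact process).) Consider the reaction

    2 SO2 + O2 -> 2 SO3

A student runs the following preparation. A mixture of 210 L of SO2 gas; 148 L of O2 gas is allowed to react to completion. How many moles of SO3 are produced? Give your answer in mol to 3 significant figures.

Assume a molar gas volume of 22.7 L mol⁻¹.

n(SO2) = 210.0 / 22.7 = 9.251 mol
n(O2) = 148.0 / 22.7 = 6.520 mol
n/ν for SO2 = 9.251/2 = 4.626
n/ν for O2 = 6.520/1 = 6.520
Smallest n/ν is SO2 → limiting reagent.
n(SO3) = (2/2) × 9.251 = 9.251 mol

9.25 mol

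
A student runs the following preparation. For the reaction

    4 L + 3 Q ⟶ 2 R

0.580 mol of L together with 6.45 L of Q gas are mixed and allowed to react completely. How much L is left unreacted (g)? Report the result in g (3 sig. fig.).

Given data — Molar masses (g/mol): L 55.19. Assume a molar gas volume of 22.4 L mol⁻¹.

n(L) = 0.5800 mol
n(Q) = 6.450 / 22.4 = 0.2879 mol
n/ν for L = 0.5800/4 = 0.1450
n/ν for Q = 0.2879/3 = 0.09597
Smallest n/ν is Q → limiting reagent.
L consumed = (4/3) × 0.2879 = 0.3839 mol
L remaining = 0.5800 − 0.3839 = 0.1961 mol
mass = 0.1961 × 55.19 = 10.82 g

10.8 g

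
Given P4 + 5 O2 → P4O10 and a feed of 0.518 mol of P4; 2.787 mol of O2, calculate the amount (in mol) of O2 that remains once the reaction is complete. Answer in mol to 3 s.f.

0.197 mol

n(P4) = 0.5180 mol
n(O2) = 2.787 mol
n/ν → P4: 0.5180, O2: 0.5574; P4 is limiting.
O2 consumed = (5/1) × 0.5180 = 2.590 mol
O2 remaining = 2.787 − 2.590 = 0.1970 mol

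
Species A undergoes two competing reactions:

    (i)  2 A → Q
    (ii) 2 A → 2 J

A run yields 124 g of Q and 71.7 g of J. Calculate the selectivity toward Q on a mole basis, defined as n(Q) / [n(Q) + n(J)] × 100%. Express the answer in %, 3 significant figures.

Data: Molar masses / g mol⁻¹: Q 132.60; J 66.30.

46.4 %

n(Q) = 124 / 132.60 = 0.9351 mol
n(J) = 71.7 / 66.30 = 1.081 mol
selectivity = 0.9351/(0.9351+1.081) × 100 = 46.38 %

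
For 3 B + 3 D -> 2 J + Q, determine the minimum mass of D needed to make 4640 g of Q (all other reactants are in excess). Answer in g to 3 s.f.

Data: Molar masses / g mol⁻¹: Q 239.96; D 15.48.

898 g

n(Q) = 4640 / 239.96 = 19.34 mol
n(D) = (3/1) × 19.34 = 58.02 mol
mass = 58.02 × 15.48 = 898.1 g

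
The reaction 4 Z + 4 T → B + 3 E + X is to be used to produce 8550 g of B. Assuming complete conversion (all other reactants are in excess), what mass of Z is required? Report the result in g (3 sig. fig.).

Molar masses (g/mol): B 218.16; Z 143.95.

22600 g

n(B) = 8550 / 218.16 = 39.19 mol
n(Z) = (4/1) × 39.19 = 156.8 mol
mass = 156.8 × 143.95 = 22570 g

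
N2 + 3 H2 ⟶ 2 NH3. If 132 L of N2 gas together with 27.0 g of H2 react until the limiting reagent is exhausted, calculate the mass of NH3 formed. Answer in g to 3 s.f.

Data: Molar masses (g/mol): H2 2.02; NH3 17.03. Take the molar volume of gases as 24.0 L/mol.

152 g

n(N2) = 132.0 / 24.0 = 5.500 mol
n(H2) = 27.00 / 2.02 = 13.37 mol
n/ν → N2: 5.500, H2: 4.457; H2 is limiting.
n(NH3) = (2/3) × 13.37 = 8.913 mol
mass = 8.913 × 17.03 = 151.8 g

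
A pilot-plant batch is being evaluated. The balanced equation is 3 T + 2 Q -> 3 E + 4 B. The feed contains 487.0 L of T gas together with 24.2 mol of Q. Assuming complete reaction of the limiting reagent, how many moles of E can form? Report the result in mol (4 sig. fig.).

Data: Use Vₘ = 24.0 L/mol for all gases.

20.29 mol

n(T) = 487.0 / 24.0 = 20.29 mol
n(Q) = 24.20 mol
n/ν → T: 6.763, Q: 12.10; T is limiting.
n(E) = (3/3) × 20.29 = 20.29 mol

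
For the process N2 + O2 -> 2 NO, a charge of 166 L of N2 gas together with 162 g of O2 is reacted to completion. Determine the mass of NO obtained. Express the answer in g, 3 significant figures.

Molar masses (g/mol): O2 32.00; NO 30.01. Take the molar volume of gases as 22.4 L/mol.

n(N2) = 166.0 / 22.4 = 7.411 mol
n(O2) = 162.0 / 32.00 = 5.063 mol
n/ν for N2 = 7.411/1 = 7.411
n/ν for O2 = 5.063/1 = 5.063
Smallest n/ν is O2 → limiting reagent.
n(NO) = (2/1) × 5.063 = 10.13 mol
mass = 10.13 × 30.01 = 304.0 g

304 g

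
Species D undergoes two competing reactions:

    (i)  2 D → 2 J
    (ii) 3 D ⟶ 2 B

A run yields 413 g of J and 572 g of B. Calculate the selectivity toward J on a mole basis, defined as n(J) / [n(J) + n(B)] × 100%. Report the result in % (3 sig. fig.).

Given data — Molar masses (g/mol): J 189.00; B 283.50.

52.0 %

n(J) = 413 / 189.00 = 2.185 mol
n(B) = 572 / 283.50 = 2.018 mol
selectivity = 2.185/(2.185+2.018) × 100 = 51.99 %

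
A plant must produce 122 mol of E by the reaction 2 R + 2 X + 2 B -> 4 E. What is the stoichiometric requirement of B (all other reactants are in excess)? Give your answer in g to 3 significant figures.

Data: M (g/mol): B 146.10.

n(E) = 122.0 mol
n(B) = (2/4) × 122.0 = 61.00 mol
mass = 61.00 × 146.10 = 8912 g

8910 g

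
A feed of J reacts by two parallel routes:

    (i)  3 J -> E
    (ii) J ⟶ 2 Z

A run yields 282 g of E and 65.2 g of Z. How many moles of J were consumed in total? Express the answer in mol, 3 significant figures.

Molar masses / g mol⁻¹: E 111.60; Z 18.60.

9.33 mol

n(E) = 282 / 111.60 = 2.527 mol
n(Z) = 65.2 / 18.60 = 3.505 mol
n(J) via (i) = (3/1)×2.527 = 7.581 mol
n(J) via (ii) = (1/2)×3.505 = 1.753 mol
total n(J) = 7.581 + 1.753 = 9.334 mol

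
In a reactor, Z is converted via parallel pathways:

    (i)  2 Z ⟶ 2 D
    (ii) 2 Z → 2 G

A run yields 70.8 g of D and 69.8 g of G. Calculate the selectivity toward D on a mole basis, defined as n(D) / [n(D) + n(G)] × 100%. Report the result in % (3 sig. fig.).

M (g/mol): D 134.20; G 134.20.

n(D) = 70.8 / 134.20 = 0.5276 mol
n(G) = 69.8 / 134.20 = 0.5201 mol
selectivity = 0.5276/(0.5276+0.5201) × 100 = 50.36 %

50.4 %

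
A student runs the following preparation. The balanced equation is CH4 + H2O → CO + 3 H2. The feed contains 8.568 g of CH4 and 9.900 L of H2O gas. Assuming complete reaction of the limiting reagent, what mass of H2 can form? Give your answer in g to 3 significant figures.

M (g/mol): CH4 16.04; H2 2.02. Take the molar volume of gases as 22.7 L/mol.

n(CH4) = 8.568 / 16.04 = 0.5342 mol
n(H2O) = 9.900 / 22.7 = 0.4361 mol
n/ν for CH4 = 0.5342/1 = 0.5342
n/ν for H2O = 0.4361/1 = 0.4361
Smallest n/ν is H2O → limiting reagent.
n(H2) = (3/1) × 0.4361 = 1.308 mol
mass = 1.308 × 2.02 = 2.642 g

2.64 g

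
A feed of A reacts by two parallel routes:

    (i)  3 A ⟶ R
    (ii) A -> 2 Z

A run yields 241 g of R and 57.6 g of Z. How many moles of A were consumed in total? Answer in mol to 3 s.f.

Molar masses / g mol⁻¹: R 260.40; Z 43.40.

n(R) = 241 / 260.40 = 0.9255 mol
n(Z) = 57.6 / 43.40 = 1.327 mol
n(A) via (i) = (3/1)×0.9255 = 2.777 mol
n(A) via (ii) = (1/2)×1.327 = 0.6635 mol
total n(A) = 2.777 + 0.6635 = 3.441 mol

3.44 mol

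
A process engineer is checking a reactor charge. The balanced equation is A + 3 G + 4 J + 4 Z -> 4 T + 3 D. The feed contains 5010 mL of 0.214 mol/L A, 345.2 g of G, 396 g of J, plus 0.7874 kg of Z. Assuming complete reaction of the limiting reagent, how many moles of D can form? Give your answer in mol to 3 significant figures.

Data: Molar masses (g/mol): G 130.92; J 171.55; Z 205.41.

n(A) = 0.214 × 5010/1000 = 1.072 mol
n(G) = 345.2 / 130.92 = 2.637 mol
n(J) = 396.0 / 171.55 = 2.308 mol
n(Z) = 0.7874×1000 / 205.41 = 3.833 mol
n/ν for A = 1.072/1 = 1.072
n/ν for G = 2.637/3 = 0.8790
n/ν for J = 2.308/4 = 0.5770
n/ν for Z = 3.833/4 = 0.9583
Smallest n/ν is J → limiting reagent.
n(D) = (3/4) × 2.308 = 1.731 mol

1.73 mol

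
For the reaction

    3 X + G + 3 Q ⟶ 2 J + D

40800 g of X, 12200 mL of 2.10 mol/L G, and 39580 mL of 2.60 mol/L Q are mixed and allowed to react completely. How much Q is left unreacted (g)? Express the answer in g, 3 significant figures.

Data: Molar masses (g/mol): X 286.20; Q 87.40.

2280 g

n(X) = 40800 / 286.20 = 142.6 mol
n(G) = 2.10 × 12200/1000 = 25.62 mol
n(Q) = 2.60 × 39580/1000 = 102.9 mol
n/ν for X = 142.6/3 = 47.53
n/ν for G = 25.62/1 = 25.62
n/ν for Q = 102.9/3 = 34.30
Smallest n/ν is G → limiting reagent.
Q consumed = (3/1) × 25.62 = 76.86 mol
Q remaining = 102.9 − 76.86 = 26.04 mol
mass = 26.04 × 87.40 = 2276 g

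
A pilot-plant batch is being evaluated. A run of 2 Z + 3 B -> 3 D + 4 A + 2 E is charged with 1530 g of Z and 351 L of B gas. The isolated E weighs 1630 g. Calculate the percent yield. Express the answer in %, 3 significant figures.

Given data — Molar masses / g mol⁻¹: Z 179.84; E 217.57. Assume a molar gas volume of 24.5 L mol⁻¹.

88.1 %

n(Z) = 1530 / 179.84 = 8.508 mol
n(B) = 351.0 / 24.5 = 14.33 mol
n/ν for Z = 8.508/2 = 4.254
n/ν for B = 14.33/3 = 4.777
Smallest n/ν is Z → limiting reagent.
theoretical n(E) = (2/2) × 8.508 = 8.508 mol → 1851 g
% yield = 1630 / 1851 × 100 = 88.06 %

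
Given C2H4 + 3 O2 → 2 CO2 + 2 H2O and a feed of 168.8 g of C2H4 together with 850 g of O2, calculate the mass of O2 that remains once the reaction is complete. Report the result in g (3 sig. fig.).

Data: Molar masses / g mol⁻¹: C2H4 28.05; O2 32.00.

n(C2H4) = 168.8 / 28.05 = 6.018 mol
n(O2) = 850.0 / 32.00 = 26.56 mol
n/ν for C2H4 = 6.018/1 = 6.018
n/ν for O2 = 26.56/3 = 8.853
Smallest n/ν is C2H4 → limiting reagent.
O2 consumed = (3/1) × 6.018 = 18.05 mol
O2 remaining = 26.56 − 18.05 = 8.510 mol
mass = 8.510 × 32.00 = 272.3 g

272 g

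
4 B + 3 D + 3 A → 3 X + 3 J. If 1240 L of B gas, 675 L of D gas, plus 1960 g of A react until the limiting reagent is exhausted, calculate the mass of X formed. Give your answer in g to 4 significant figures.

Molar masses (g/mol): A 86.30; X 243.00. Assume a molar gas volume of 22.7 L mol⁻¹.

5519 g

n(B) = 1240 / 22.7 = 54.63 mol
n(D) = 675.0 / 22.7 = 29.74 mol
n(A) = 1960 / 86.30 = 22.71 mol
n/ν → B: 13.66, D: 9.913, A: 7.570; A is limiting.
n(X) = (3/3) × 22.71 = 22.71 mol
mass = 22.71 × 243.00 = 5519 g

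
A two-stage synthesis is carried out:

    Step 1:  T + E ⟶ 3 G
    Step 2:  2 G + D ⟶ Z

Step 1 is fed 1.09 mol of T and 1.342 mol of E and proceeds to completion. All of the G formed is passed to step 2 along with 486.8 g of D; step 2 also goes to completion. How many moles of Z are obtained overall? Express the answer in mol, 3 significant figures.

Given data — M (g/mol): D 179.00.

Step 1:
n(T) = 1.090 mol
n(E) = 1.342 mol
n/ν → T: 1.090, E: 1.342; T is limiting.
n(G) produced = (3/1) × 1.090 = 3.270 mol
Step 2:
n(G) available = 3.270 mol
n(D) = 486.8 / 179.00 = 2.720 mol
n/ν → G: 1.635, D: 2.720; G is limiting.
n(Z) = (1/2) × 3.270 = 1.635 mol

1.64 mol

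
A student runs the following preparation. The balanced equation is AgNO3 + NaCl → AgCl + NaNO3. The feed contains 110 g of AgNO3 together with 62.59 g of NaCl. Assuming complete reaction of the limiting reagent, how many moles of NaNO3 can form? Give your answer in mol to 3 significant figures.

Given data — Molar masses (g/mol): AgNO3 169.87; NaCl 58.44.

0.648 mol

n(AgNO3) = 110.0 / 169.87 = 0.6476 mol
n(NaCl) = 62.59 / 58.44 = 1.071 mol
n/ν → AgNO3: 0.6476, NaCl: 1.071; AgNO3 is limiting.
n(NaNO3) = (1/1) × 0.6476 = 0.6476 mol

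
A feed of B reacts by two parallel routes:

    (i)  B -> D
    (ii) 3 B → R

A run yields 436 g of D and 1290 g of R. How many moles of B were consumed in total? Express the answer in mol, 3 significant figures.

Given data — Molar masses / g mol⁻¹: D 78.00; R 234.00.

22.1 mol

n(D) = 436 / 78.00 = 5.590 mol
n(R) = 1290 / 234.00 = 5.513 mol
n(B) via (i) = (1/1)×5.590 = 5.590 mol
n(B) via (ii) = (3/1)×5.513 = 16.54 mol
total n(B) = 5.590 + 16.54 = 22.13 mol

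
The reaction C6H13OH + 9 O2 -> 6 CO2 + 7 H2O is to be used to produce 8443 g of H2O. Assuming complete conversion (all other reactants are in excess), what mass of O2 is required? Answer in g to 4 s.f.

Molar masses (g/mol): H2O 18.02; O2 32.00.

n(H2O) = 8443 / 18.02 = 468.5 mol
n(O2) = (9/7) × 468.5 = 602.4 mol
mass = 602.4 × 32.00 = 19280 g

19280 g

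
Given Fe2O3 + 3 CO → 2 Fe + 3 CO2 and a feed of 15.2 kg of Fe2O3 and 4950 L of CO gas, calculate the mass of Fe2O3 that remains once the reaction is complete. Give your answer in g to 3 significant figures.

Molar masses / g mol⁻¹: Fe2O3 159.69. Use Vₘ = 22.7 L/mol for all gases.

n(Fe2O3) = 15.20×1000 / 159.69 = 95.18 mol
n(CO) = 4950 / 22.7 = 218.1 mol
n/ν for Fe2O3 = 95.18/1 = 95.18
n/ν for CO = 218.1/3 = 72.70
Smallest n/ν is CO → limiting reagent.
Fe2O3 consumed = (1/3) × 218.1 = 72.70 mol
Fe2O3 remaining = 95.18 − 72.70 = 22.48 mol
mass = 22.48 × 159.69 = 3590 g

3590 g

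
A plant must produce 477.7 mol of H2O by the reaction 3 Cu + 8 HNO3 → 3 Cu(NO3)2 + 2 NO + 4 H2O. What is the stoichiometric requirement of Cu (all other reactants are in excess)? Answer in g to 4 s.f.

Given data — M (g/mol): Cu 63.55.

22770 g

n(H2O) = 477.7 mol
n(Cu) = (3/4) × 477.7 = 358.3 mol
mass = 358.3 × 63.55 = 22770 g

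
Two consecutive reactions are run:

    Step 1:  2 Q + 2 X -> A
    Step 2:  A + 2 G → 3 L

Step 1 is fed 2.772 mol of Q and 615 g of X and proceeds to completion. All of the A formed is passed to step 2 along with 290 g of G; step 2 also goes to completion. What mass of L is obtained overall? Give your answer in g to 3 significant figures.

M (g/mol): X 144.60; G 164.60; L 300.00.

793 g

Step 1:
n(Q) = 2.772 mol
n(X) = 615.0 / 144.60 = 4.253 mol
n/ν → Q: 1.386, X: 2.127; Q is limiting.
n(A) produced = (1/2) × 2.772 = 1.386 mol
Step 2:
n(A) available = 1.386 mol
n(G) = 290.0 / 164.60 = 1.762 mol
n/ν → A: 1.386, G: 0.8810; G is limiting.
n(L) = (3/2) × 1.762 = 2.643 mol
mass = 2.643 × 300.00 = 792.9 g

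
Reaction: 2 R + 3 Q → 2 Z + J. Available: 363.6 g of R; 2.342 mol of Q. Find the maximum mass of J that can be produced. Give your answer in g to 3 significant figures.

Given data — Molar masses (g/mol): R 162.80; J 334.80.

n(R) = 363.6 / 162.80 = 2.233 mol
n(Q) = 2.342 mol
n/ν for R = 2.233/2 = 1.117
n/ν for Q = 2.342/3 = 0.7807
Smallest n/ν is Q → limiting reagent.
n(J) = (1/3) × 2.342 = 0.7807 mol
mass = 0.7807 × 334.80 = 261.4 g

261 g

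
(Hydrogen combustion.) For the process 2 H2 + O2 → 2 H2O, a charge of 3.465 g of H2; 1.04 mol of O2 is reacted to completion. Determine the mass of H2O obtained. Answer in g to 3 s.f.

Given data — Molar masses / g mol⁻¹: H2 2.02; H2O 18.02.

30.9 g

n(H2) = 3.465 / 2.02 = 1.715 mol
n(O2) = 1.040 mol
n/ν for H2 = 1.715/2 = 0.8575
n/ν for O2 = 1.040/1 = 1.040
Smallest n/ν is H2 → limiting reagent.
n(H2O) = (2/2) × 1.715 = 1.715 mol
mass = 1.715 × 18.02 = 30.90 g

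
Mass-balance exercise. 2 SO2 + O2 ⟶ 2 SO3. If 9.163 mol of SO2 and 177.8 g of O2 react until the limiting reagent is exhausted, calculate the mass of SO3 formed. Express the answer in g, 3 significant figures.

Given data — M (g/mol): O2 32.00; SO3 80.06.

n(SO2) = 9.163 mol
n(O2) = 177.8 / 32.00 = 5.556 mol
n/ν → SO2: 4.582, O2: 5.556; SO2 is limiting.
n(SO3) = (2/2) × 9.163 = 9.163 mol
mass = 9.163 × 80.06 = 733.6 g

734 g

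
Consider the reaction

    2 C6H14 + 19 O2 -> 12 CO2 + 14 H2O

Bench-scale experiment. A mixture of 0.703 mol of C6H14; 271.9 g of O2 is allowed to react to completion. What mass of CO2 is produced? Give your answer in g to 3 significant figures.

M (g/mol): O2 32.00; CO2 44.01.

n(C6H14) = 0.7030 mol
n(O2) = 271.9 / 32.00 = 8.497 mol
n/ν for C6H14 = 0.7030/2 = 0.3515
n/ν for O2 = 8.497/19 = 0.4472
Smallest n/ν is C6H14 → limiting reagent.
n(CO2) = (12/2) × 0.7030 = 4.218 mol
mass = 4.218 × 44.01 = 185.6 g

186 g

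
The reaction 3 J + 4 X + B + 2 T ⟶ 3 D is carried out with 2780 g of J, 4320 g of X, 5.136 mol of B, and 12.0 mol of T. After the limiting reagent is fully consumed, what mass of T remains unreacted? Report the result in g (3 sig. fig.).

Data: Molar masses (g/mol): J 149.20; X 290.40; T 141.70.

646 g

n(J) = 2780 / 149.20 = 18.63 mol
n(X) = 4320 / 290.40 = 14.88 mol
n(B) = 5.136 mol
n(T) = 12.00 mol
n/ν for J = 18.63/3 = 6.210
n/ν for X = 14.88/4 = 3.720
n/ν for B = 5.136/1 = 5.136
n/ν for T = 12.00/2 = 6.000
Smallest n/ν is X → limiting reagent.
T consumed = (2/4) × 14.88 = 7.440 mol
T remaining = 12.00 − 7.440 = 4.560 mol
mass = 4.560 × 141.70 = 646.2 g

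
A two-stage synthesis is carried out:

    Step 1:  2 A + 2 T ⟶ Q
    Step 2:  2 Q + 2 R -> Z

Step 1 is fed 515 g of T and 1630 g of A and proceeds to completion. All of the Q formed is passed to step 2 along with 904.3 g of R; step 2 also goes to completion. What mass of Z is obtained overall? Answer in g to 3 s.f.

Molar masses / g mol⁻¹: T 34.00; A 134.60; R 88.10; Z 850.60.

Step 1:
n(T) = 515.0 / 34.00 = 15.15 mol
n(A) = 1630 / 134.60 = 12.11 mol
n/ν for T = 15.15/2 = 7.575
n/ν for A = 12.11/2 = 6.055
Smallest n/ν is A → limiting reagent.
n(Q) produced = (1/2) × 12.11 = 6.055 mol
Step 2:
n(Q) available = 6.055 mol
n(R) = 904.3 / 88.10 = 10.26 mol
n/ν for Q = 6.055/2 = 3.028
n/ν for R = 10.26/2 = 5.130
Smallest n/ν is Q → limiting reagent.
n(Z) = (1/2) × 6.055 = 3.028 mol
mass = 3.028 × 850.60 = 2576 g

2580 g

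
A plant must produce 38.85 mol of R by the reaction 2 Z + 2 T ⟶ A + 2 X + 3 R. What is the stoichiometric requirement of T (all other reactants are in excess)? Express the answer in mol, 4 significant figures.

25.90 mol

n(R) = 38.85 mol
n(T) = (2/3) × 38.85 = 25.90 mol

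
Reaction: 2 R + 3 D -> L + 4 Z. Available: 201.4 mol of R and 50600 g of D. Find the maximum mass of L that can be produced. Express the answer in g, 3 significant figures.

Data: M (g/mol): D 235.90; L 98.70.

n(R) = 201.4 mol
n(D) = 50600 / 235.90 = 214.5 mol
n/ν for R = 201.4/2 = 100.7
n/ν for D = 214.5/3 = 71.50
Smallest n/ν is D → limiting reagent.
n(L) = (1/3) × 214.5 = 71.50 mol
mass = 71.50 × 98.70 = 7057 g

7060 g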